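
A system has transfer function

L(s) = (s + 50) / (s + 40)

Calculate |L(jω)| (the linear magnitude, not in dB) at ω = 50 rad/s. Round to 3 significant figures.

1.10

At s = jω = j50:
zero (s+50): 50 + j50 → |·| = √(50²+50²) = √5000 ≈ 70.711, ∠ = arctan(50/50) ≈ 45.00°
pole (s+40): 40 + j50 → |·| = √(40²+50²) = √4100 ≈ 64.031, ∠ = arctan(50/40) ≈ 51.34°
|L| = 1 · 70.711 / 64.031 ≈ 1.1043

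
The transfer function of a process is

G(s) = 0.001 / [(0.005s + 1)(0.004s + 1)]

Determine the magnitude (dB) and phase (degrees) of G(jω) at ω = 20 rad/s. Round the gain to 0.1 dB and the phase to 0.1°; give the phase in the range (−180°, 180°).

At ω = 20 rad/s:
pole (1 + j20·0.005) = 1 + j0.1 → |·| ≈ 1.005, ∠ ≈ 5.71°
pole (1 + j20·0.004) = 1 + j0.08 → |·| ≈ 1.0032, ∠ ≈ 4.57°
|G| = 0.001 · 1 / (1.005 · 1.0032) ≈ 0.00099185
Gain = 20 log₁₀(0.00099185) ≈ -60.07 dB
∠G = (0°) − (5.71° + 4.57°) = -10.28°

-60.1 dB, -10.3°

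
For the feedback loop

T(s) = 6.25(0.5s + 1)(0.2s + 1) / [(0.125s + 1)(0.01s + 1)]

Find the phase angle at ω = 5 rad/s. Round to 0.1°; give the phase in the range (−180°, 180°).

At ω = 5 rad/s:
zero (1 + j5·0.5) = 1 + j2.5 → |·| ≈ 2.6926, ∠ ≈ 68.20°
zero (1 + j5·0.2) = 1 + j1 → |·| ≈ 1.4142, ∠ ≈ 45.00°
pole (1 + j5·0.125) = 1 + j0.625 → |·| ≈ 1.1792, ∠ ≈ 32.01°
pole (1 + j5·0.01) = 1 + j0.05 → |·| ≈ 1.0012, ∠ ≈ 2.86°
∠T = (68.20° + 45.00°) − (32.01° + 2.86°) = 78.33°

78.3°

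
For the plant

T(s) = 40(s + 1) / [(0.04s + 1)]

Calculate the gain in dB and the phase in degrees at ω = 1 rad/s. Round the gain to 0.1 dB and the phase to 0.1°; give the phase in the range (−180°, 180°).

At ω = 1 rad/s:
zero (1 + j1·1) = 1 + j1 → |·| ≈ 1.4142, ∠ ≈ 45.00°
pole (1 + j1·0.04) = 1 + j0.04 → |·| ≈ 1.0008, ∠ ≈ 2.29°
|T| = 40 · 1.4142 / (1.0008) ≈ 56.523
Gain = 20 log₁₀(56.523) ≈ 35.04 dB
∠T = (45.00°) − (2.29°) = 42.71°

35.0 dB, 42.7°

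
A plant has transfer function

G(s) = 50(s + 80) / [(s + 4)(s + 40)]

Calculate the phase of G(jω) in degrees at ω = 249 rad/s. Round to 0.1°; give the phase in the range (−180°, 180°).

-97.8°

At s = jω = j249:
zero (s+80): 80 + j249 → |·| = √(80²+249²) = √68401 ≈ 261.54, ∠ = arctan(249/80) ≈ 72.19°
pole (s+4): 4 + j249 → |·| = √(4²+249²) = √62017 ≈ 249.03, ∠ = arctan(249/4) ≈ 89.08°
pole (s+40): 40 + j249 → |·| = √(40²+249²) = √63601 ≈ 252.19, ∠ = arctan(249/40) ≈ 80.87°
∠G = 72.19° − 169.95° = -97.76°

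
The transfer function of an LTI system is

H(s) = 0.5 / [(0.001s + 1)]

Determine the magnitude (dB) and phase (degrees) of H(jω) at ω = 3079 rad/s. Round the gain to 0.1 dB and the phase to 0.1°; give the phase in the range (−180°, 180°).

-16.2 dB, -72.0°

At ω = 3079 rad/s:
pole (1 + j3079·0.001) = 1 + j3.079 → |·| ≈ 3.2373, ∠ ≈ 72.01°
|H| = 0.5 · 1 / (3.2373) ≈ 0.15445
Gain = 20 log₁₀(0.15445) ≈ -16.22 dB
∠H = (0°) − (72.01°) = -72.01°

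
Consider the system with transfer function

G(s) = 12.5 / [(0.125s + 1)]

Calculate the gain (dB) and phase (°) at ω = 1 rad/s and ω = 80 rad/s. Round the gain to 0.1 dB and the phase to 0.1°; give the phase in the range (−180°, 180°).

ω = 1: 21.9 dB, -7.1°; ω = 80: 1.9 dB, -84.3°

At ω = 1 rad/s:
pole (1 + j1·0.125) = 1 + j0.125 → |·| ≈ 1.0078, ∠ ≈ 7.13°
|G| = 12.5 · 1 / (1.0078) ≈ 12.403
Gain = 20 log₁₀(12.403) ≈ 21.87 dB
∠G = (0°) − (7.13°) = -7.13°

At ω = 80 rad/s:
pole (1 + j80·0.125) = 1 + j10 → |·| ≈ 10.05, ∠ ≈ 84.29°
|G| = 12.5 · 1 / (10.05) ≈ 1.2438
Gain = 20 log₁₀(1.2438) ≈ 1.90 dB
∠G = (0°) − (84.29°) = -84.29°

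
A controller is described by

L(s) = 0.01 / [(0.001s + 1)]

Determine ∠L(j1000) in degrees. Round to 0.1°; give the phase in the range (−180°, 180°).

-45.0°

At ω = 1000 rad/s:
pole (1 + j1000·0.001) = 1 + j1 → |·| ≈ 1.4142, ∠ ≈ 45.00°
∠L = (0°) − (45.00°) = -45.00°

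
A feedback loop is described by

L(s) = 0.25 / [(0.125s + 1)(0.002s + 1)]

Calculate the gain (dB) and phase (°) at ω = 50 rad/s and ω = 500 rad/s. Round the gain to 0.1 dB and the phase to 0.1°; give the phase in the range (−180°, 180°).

At ω = 50 rad/s:
pole (1 + j50·0.125) = 1 + j6.25 → |·| ≈ 6.3295, ∠ ≈ 80.91°
pole (1 + j50·0.002) = 1 + j0.1 → |·| ≈ 1.005, ∠ ≈ 5.71°
|L| = 0.25 · 1 / (6.3295 · 1.005) ≈ 0.039301
Gain = 20 log₁₀(0.039301) ≈ -28.11 dB
∠L = (0°) − (80.91° + 5.71°) = -86.62°

At ω = 500 rad/s:
pole (1 + j500·0.125) = 1 + j62.5 → |·| ≈ 62.508, ∠ ≈ 89.08°
pole (1 + j500·0.002) = 1 + j1 → |·| ≈ 1.4142, ∠ ≈ 45.00°
|L| = 0.25 · 1 / (62.508 · 1.4142) ≈ 0.0028281
Gain = 20 log₁₀(0.0028281) ≈ -50.97 dB
∠L = (0°) − (89.08° + 45.00°) = -134.08°

ω = 50: -28.1 dB, -86.6°; ω = 500: -51.0 dB, -134.1°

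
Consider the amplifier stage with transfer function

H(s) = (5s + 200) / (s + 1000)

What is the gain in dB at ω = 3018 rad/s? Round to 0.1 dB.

13.5 dB

Substitute s = j3018:
Numerator: 5(j3018) + 200 = 200 + j15090
Denominator: (j3018) + 1000 = 1000 + j3018
|N| = √(200² + 15090²) ≈ 15091, ∠N ≈ 89.24°
|D| = √(1000² + 3018²) ≈ 3179.4, ∠D ≈ 71.67°
|H| = 15091 / 3179.4 ≈ 4.7465
Gain = 20 log₁₀(4.7465) ≈ 13.53 dB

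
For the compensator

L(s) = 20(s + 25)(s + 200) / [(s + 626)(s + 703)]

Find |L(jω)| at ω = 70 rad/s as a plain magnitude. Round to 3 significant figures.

0.708

At s = jω = j70:
zero (s+25): 25 + j70 → |·| = √(25²+70²) = √5525 ≈ 74.33, ∠ = arctan(70/25) ≈ 70.35°
zero (s+200): 200 + j70 → |·| = √(200²+70²) = √44900 ≈ 211.9, ∠ = arctan(70/200) ≈ 19.29°
pole (s+626): 626 + j70 → |·| = √(626²+70²) = √396776 ≈ 629.9, ∠ = arctan(70/626) ≈ 6.38°
pole (s+703): 703 + j70 → |·| = √(703²+70²) = √499109 ≈ 706.48, ∠ = arctan(70/703) ≈ 5.69°
|L| = 20 · 15751 / 4.4501e+05 ≈ 0.70789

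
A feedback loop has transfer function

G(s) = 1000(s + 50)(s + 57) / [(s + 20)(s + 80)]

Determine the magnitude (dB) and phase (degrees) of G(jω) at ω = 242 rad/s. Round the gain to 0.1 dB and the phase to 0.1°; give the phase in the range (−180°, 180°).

At s = jω = j242:
zero (s+50): 50 + j242 → |·| = √(50²+242²) = √61064 ≈ 247.11, ∠ = arctan(242/50) ≈ 78.33°
zero (s+57): 57 + j242 → |·| = √(57²+242²) = √61813 ≈ 248.62, ∠ = arctan(242/57) ≈ 76.75°
pole (s+20): 20 + j242 → |·| = √(20²+242²) = √58964 ≈ 242.83, ∠ = arctan(242/20) ≈ 85.28°
pole (s+80): 80 + j242 → |·| = √(80²+242²) = √64964 ≈ 254.88, ∠ = arctan(242/80) ≈ 71.71°
|G| = 1000 · 61436 / 61893 ≈ 992.62
Gain = 20 log₁₀(992.62) ≈ 59.94 dB
∠G = 155.08° − 156.99° = -1.91°

59.9 dB, -1.9°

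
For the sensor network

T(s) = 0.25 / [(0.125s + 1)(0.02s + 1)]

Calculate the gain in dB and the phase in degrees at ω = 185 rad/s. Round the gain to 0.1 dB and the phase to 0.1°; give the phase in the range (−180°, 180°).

At ω = 185 rad/s:
pole (1 + j185·0.125) = 1 + j23.125 → |·| ≈ 23.147, ∠ ≈ 87.52°
pole (1 + j185·0.02) = 1 + j3.7 → |·| ≈ 3.8328, ∠ ≈ 74.88°
|T| = 0.25 · 1 / (23.147 · 3.8328) ≈ 0.0028179
Gain = 20 log₁₀(0.0028179) ≈ -51.00 dB
∠T = (0°) − (87.52° + 74.88°) = -162.40°

-51.0 dB, -162.4°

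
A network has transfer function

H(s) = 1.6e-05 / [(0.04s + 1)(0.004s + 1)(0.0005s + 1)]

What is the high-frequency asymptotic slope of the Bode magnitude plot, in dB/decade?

Each pole contributes −20 dB/decade at high frequency; each zero contributes +20 dB/decade.
Net: 0 zero(s) − 3 pole(s) → -60 dB/decade.

-60 dB/decade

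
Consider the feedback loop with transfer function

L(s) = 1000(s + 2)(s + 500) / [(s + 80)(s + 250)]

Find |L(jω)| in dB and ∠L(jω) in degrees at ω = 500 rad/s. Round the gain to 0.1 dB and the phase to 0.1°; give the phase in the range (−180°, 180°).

61.9 dB, -9.6°

At s = jω = j500:
zero (s+2): 2 + j500 → |·| = √(2²+500²) = √250004 ≈ 500, ∠ = arctan(500/2) ≈ 89.77°
zero (s+500): 500 + j500 → |·| = √(500²+500²) = √500000 ≈ 707.11, ∠ = arctan(500/500) ≈ 45.00°
pole (s+80): 80 + j500 → |·| = √(80²+500²) = √256400 ≈ 506.36, ∠ = arctan(500/80) ≈ 80.91°
pole (s+250): 250 + j500 → |·| = √(250²+500²) = √312500 ≈ 559.02, ∠ = arctan(500/250) ≈ 63.43°
|L| = 1000 · 3.5356e+05 / 2.8307e+05 ≈ 1249
Gain = 20 log₁₀(1249) ≈ 61.93 dB
∠L = 134.77° − 144.34° = -9.57°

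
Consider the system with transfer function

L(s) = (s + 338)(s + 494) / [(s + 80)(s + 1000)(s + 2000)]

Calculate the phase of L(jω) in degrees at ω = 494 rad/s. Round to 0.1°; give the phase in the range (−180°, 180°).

-20.3°

At s = jω = j494:
zero (s+338): 338 + j494 → |·| = √(338²+494²) = √358280 ≈ 598.56, ∠ = arctan(494/338) ≈ 55.62°
zero (s+494): 494 + j494 → |·| = √(494²+494²) = √488072 ≈ 698.62, ∠ = arctan(494/494) ≈ 45.00°
pole (s+80): 80 + j494 → |·| = √(80²+494²) = √250436 ≈ 500.44, ∠ = arctan(494/80) ≈ 80.80°
pole (s+1000): 1000 + j494 → |·| = √(1000²+494²) = √1244036 ≈ 1115.4, ∠ = arctan(494/1000) ≈ 26.29°
pole (s+2000): 2000 + j494 → |·| = √(2000²+494²) = √4244036 ≈ 2060.1, ∠ = arctan(494/2000) ≈ 13.87°
∠L = 100.62° − 120.96° = -20.34°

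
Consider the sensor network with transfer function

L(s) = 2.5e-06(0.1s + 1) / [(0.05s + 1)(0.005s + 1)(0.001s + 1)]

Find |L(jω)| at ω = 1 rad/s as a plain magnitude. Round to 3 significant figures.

2.51e-06

At ω = 1 rad/s:
zero (1 + j1·0.1) = 1 + j0.1 → |·| ≈ 1.005, ∠ ≈ 5.71°
pole (1 + j1·0.05) = 1 + j0.05 → |·| ≈ 1.0012, ∠ ≈ 2.86°
pole (1 + j1·0.005) = 1 + j0.005 → |·| ≈ 1, ∠ ≈ 0.29°
pole (1 + j1·0.001) = 1 + j0.001 → |·| ≈ 1, ∠ ≈ 0.06°
|L| = 2.5e-06 · 1.005 / (1.0012 · 1 · 1) ≈ 2.5095e-06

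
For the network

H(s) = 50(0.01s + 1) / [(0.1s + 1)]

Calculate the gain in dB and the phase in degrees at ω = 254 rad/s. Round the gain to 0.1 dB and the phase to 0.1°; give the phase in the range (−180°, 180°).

At ω = 254 rad/s:
zero (1 + j254·0.01) = 1 + j2.54 → |·| ≈ 2.7298, ∠ ≈ 68.51°
pole (1 + j254·0.1) = 1 + j25.4 → |·| ≈ 25.42, ∠ ≈ 87.75°
|H| = 50 · 2.7298 / (25.42) ≈ 5.3694
Gain = 20 log₁₀(5.3694) ≈ 14.60 dB
∠H = (68.51°) − (87.75°) = -19.24°

14.6 dB, -19.2°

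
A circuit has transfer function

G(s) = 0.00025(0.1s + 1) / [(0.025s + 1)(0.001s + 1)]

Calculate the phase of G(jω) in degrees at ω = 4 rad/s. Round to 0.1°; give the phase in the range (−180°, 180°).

15.9°

At ω = 4 rad/s:
zero (1 + j4·0.1) = 1 + j0.4 → |·| ≈ 1.077, ∠ ≈ 21.80°
pole (1 + j4·0.025) = 1 + j0.1 → |·| ≈ 1.005, ∠ ≈ 5.71°
pole (1 + j4·0.001) = 1 + j0.004 → |·| ≈ 1, ∠ ≈ 0.23°
∠G = (21.80°) − (5.71° + 0.23°) = 15.86°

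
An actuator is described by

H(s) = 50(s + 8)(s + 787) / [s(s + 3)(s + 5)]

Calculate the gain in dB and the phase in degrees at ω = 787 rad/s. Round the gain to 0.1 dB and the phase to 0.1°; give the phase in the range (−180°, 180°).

-20.9 dB, -135.0°

At s = jω = j787:
zero (s+8): 8 + j787 → |·| = √(8²+787²) = √619433 ≈ 787.04, ∠ = arctan(787/8) ≈ 89.42°
zero (s+787): 787 + j787 → |·| = √(787²+787²) = √1238738 ≈ 1113, ∠ = arctan(787/787) ≈ 45.00°
pole (s+3): 3 + j787 → |·| = √(3²+787²) = √619378 ≈ 787.01, ∠ = arctan(787/3) ≈ 89.78°
pole (s+5): 5 + j787 → |·| = √(5²+787²) = √619394 ≈ 787.02, ∠ = arctan(787/5) ≈ 89.64°
pole at origin: |s| = 787, ∠ = 90.00° (in denominator)
|H| = 50 · 8.7598e+05 / 4.8746e+08 ≈ 0.089851
Gain = 20 log₁₀(0.089851) ≈ -20.93 dB
∠H = 134.42° − 269.42° = -135.00°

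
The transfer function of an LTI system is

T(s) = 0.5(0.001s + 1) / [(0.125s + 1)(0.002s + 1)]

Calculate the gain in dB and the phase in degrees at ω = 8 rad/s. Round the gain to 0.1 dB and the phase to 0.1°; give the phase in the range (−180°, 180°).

At ω = 8 rad/s:
zero (1 + j8·0.001) = 1 + j0.008 → |·| ≈ 1, ∠ ≈ 0.46°
pole (1 + j8·0.125) = 1 + j1 → |·| ≈ 1.4142, ∠ ≈ 45.00°
pole (1 + j8·0.002) = 1 + j0.016 → |·| ≈ 1.0001, ∠ ≈ 0.92°
|T| = 0.5 · 1 / (1.4142 · 1.0001) ≈ 0.35352
Gain = 20 log₁₀(0.35352) ≈ -9.03 dB
∠T = (0.46°) − (45.00° + 0.92°) = -45.46°

-9.0 dB, -45.5°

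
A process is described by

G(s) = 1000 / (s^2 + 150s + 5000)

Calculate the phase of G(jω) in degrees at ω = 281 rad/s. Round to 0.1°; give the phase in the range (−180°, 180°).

-150.3°

Substitute s = j281:
Numerator: 1000 = 1000 + j0
Denominator: (j281)^2 + 150(j281) + 5000 = -73961 + j42150
|N| = √(1000² + 0²) ≈ 1000, ∠N ≈ 0.00°
|D| = √(73961² + 42150²) ≈ 85128, ∠D ≈ 150.32°
∠G = 0.00° − 150.32° = -150.32°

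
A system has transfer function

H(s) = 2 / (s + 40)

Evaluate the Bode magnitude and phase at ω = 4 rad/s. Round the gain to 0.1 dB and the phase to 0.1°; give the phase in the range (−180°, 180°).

-26.1 dB, -5.7°

At s = jω = j4:
pole (s+40): 40 + j4 → |·| = √(40²+4²) = √1616 ≈ 40.2, ∠ = arctan(4/40) ≈ 5.71°
|H| = 2 / 40.2 ≈ 0.049751
Gain = 20 log₁₀(0.049751) ≈ -26.06 dB
∠H = 0.00° − 5.71° = -5.71°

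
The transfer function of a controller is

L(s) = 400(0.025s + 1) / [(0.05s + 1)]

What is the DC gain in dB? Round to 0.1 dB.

52.0 dB

L(0) = 400 · 1 / 1 = 400
20 log₁₀(400) ≈ 52.04 dB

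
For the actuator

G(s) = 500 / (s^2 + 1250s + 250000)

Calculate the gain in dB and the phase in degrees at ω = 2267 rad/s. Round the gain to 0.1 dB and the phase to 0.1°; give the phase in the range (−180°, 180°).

-81.1 dB, -149.9°

Substitute s = j2267:
Numerator: 500 = 500 + j0
Denominator: (j2267)^2 + 1250(j2267) + 250000 = -4889289 + j2833750
|N| = √(500² + 0²) ≈ 500, ∠N ≈ 0.00°
|D| = √(4889289² + 2833750²) ≈ 5.6511e+06, ∠D ≈ 149.90°
|G| = 500 / 5.6511e+06 ≈ 8.8478e-05
Gain = 20 log₁₀(8.8478e-05) ≈ -81.06 dB
∠G = 0.00° − 149.90° = -149.90°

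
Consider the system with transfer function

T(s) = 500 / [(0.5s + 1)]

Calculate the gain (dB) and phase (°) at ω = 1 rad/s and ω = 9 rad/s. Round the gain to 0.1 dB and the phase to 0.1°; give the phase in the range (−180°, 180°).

At ω = 1 rad/s:
pole (1 + j1·0.5) = 1 + j0.5 → |·| ≈ 1.118, ∠ ≈ 26.57°
|T| = 500 · 1 / (1.118) ≈ 447.23
Gain = 20 log₁₀(447.23) ≈ 53.01 dB
∠T = (0°) − (26.57°) = -26.57°

At ω = 9 rad/s:
pole (1 + j9·0.5) = 1 + j4.5 → |·| ≈ 4.6098, ∠ ≈ 77.47°
|T| = 500 · 1 / (4.6098) ≈ 108.46
Gain = 20 log₁₀(108.46) ≈ 40.71 dB
∠T = (0°) − (77.47°) = -77.47°

ω = 1: 53.0 dB, -26.6°; ω = 9: 40.7 dB, -77.5°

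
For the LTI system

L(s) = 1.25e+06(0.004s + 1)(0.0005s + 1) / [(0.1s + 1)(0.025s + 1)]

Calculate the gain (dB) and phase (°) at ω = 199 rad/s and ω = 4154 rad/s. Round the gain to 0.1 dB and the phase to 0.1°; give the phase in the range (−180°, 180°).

At ω = 199 rad/s:
zero (1 + j199·0.004) = 1 + j0.796 → |·| ≈ 1.2781, ∠ ≈ 38.52°
zero (1 + j199·0.0005) = 1 + j0.0995 → |·| ≈ 1.0049, ∠ ≈ 5.68°
pole (1 + j199·0.1) = 1 + j19.9 → |·| ≈ 19.925, ∠ ≈ 87.12°
pole (1 + j199·0.025) = 1 + j4.975 → |·| ≈ 5.0745, ∠ ≈ 78.63°
|L| = 1.25e+06 · 1.2781 · 1.0049 / (19.925 · 5.0745) ≈ 15878
Gain = 20 log₁₀(15878) ≈ 84.02 dB
∠L = (38.52° + 5.68°) − (87.12° + 78.63°) = -121.55°

At ω = 4154 rad/s:
zero (1 + j4154·0.004) = 1 + j16.616 → |·| ≈ 16.646, ∠ ≈ 86.56°
zero (1 + j4154·0.0005) = 1 + j2.077 → |·| ≈ 2.3052, ∠ ≈ 64.29°
pole (1 + j4154·0.1) = 1 + j415.4 → |·| ≈ 415.4, ∠ ≈ 89.86°
pole (1 + j4154·0.025) = 1 + j103.85 → |·| ≈ 103.85, ∠ ≈ 89.45°
|L| = 1.25e+06 · 16.646 · 2.3052 / (415.4 · 103.85) ≈ 1111.9
Gain = 20 log₁₀(1111.9) ≈ 60.92 dB
∠L = (86.56° + 64.29°) − (89.86° + 89.45°) = -28.46°

ω = 199: 84.0 dB, -121.6°; ω = 4154: 60.9 dB, -28.5°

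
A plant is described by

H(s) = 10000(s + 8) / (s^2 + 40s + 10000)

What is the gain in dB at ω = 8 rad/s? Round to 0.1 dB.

21.1 dB

At s = jω = j8:
zero (s+8): 8 + j8 → |·| = √(8²+8²) = √128 ≈ 11.314, ∠ = arctan(8/8) ≈ 45.00°
quadratic: (j8)² + 40·j8 + 10000 = 9936 + j320 → |·| ≈ 9941.2, ∠ ≈ 1.84°
|H| = 10000 · 11.314 / 9941.2 ≈ 11.381
Gain = 20 log₁₀(11.381) ≈ 21.12 dB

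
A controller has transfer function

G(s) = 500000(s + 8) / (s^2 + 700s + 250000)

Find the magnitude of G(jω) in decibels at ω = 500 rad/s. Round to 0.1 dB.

57.1 dB

At s = jω = j500:
zero (s+8): 8 + j500 → |·| = √(8²+500²) = √250064 ≈ 500.06, ∠ = arctan(500/8) ≈ 89.08°
quadratic: (j500)² + 700·j500 + 250000 = 0 + j350000 → |·| ≈ 3.5e+05, ∠ ≈ 90.00°
|G| = 500000 · 500.06 / 3.5e+05 ≈ 714.37
Gain = 20 log₁₀(714.37) ≈ 57.08 dB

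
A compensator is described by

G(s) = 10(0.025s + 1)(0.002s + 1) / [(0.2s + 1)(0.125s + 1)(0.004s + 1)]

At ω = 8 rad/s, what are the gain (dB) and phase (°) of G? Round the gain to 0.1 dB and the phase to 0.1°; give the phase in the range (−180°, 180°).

At ω = 8 rad/s:
zero (1 + j8·0.025) = 1 + j0.2 → |·| ≈ 1.0198, ∠ ≈ 11.31°
zero (1 + j8·0.002) = 1 + j0.016 → |·| ≈ 1.0001, ∠ ≈ 0.92°
pole (1 + j8·0.2) = 1 + j1.6 → |·| ≈ 1.8868, ∠ ≈ 57.99°
pole (1 + j8·0.125) = 1 + j1 → |·| ≈ 1.4142, ∠ ≈ 45.00°
pole (1 + j8·0.004) = 1 + j0.032 → |·| ≈ 1.0005, ∠ ≈ 1.83°
|G| = 10 · 1.0198 · 1.0001 / (1.8868 · 1.4142 · 1.0005) ≈ 3.8204
Gain = 20 log₁₀(3.8204) ≈ 11.64 dB
∠G = (11.31° + 0.92°) − (57.99° + 45.00° + 1.83°) = -92.59°

11.6 dB, -92.6°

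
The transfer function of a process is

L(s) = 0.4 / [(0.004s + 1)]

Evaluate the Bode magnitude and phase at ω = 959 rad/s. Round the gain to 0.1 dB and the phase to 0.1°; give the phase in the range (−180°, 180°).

At ω = 959 rad/s:
pole (1 + j959·0.004) = 1 + j3.836 → |·| ≈ 3.9642, ∠ ≈ 75.39°
|L| = 0.4 · 1 / (3.9642) ≈ 0.1009
Gain = 20 log₁₀(0.1009) ≈ -19.92 dB
∠L = (0°) − (75.39°) = -75.39°

-19.9 dB, -75.4°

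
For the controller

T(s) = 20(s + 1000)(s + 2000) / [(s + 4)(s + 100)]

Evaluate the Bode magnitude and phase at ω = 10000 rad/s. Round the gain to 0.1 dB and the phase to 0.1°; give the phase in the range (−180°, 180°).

At s = jω = j10000:
zero (s+1000): 1000 + j10000 → |·| = √(1000²+10000²) = √101000000 ≈ 10050, ∠ = arctan(10000/1000) ≈ 84.29°
zero (s+2000): 2000 + j10000 → |·| = √(2000²+10000²) = √104000000 ≈ 10198, ∠ = arctan(10000/2000) ≈ 78.69°
pole (s+4): 4 + j10000 → |·| = √(4²+10000²) = √100000016 ≈ 10000, ∠ = arctan(10000/4) ≈ 89.98°
pole (s+100): 100 + j10000 → |·| = √(100²+10000²) = √100010000 ≈ 10000, ∠ = arctan(10000/100) ≈ 89.43°
|T| = 20 · 1.0249e+08 / 1e+08 ≈ 20.498
Gain = 20 log₁₀(20.498) ≈ 26.23 dB
∠T = 162.98° − 179.41° = -16.43°

26.2 dB, -16.4°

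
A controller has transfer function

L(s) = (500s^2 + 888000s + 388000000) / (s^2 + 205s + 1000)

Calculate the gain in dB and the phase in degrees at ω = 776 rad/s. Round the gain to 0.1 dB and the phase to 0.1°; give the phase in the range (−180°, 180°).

Substitute s = j776:
Numerator: 500(j776)^2 + 888000(j776) + 388000000 = 86912000 + j689088000
Denominator: (j776)^2 + 205(j776) + 1000 = -601176 + j159080
|N| = √(86912000² + 689088000²) ≈ 6.9455e+08, ∠N ≈ 82.81°
|D| = √(601176² + 159080²) ≈ 6.2187e+05, ∠D ≈ 165.18°
|L| = 6.9455e+08 / 6.2187e+05 ≈ 1116.9
Gain = 20 log₁₀(1116.9) ≈ 60.96 dB
∠L = 82.81° − 165.18° = -82.37°

61.0 dB, -82.4°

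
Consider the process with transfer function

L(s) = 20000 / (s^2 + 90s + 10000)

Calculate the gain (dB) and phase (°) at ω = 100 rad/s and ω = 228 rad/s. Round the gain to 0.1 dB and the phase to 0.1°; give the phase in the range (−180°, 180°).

ω = 100: 6.9 dB, -90.0°; ω = 228: -7.4 dB, -154.0°

At s = jω = j100:
quadratic: (j100)² + 90·j100 + 10000 = 0 + j9000 → |·| ≈ 9000, ∠ ≈ 90.00°
|L| = 20000 / 9000 ≈ 2.2222
Gain = 20 log₁₀(2.2222) ≈ 6.94 dB
∠L = 0.00° − 90.00° = -90.00°

At s = jω = j228:
quadratic: (j228)² + 90·j228 + 10000 = -41984 + j20520 → |·| ≈ 46730, ∠ ≈ 153.95°
|L| = 20000 / 46730 ≈ 0.42799
Gain = 20 log₁₀(0.42799) ≈ -7.37 dB
∠L = 0.00° − 153.95° = -153.95°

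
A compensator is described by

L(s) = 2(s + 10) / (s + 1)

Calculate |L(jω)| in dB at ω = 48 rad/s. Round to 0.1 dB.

At s = jω = j48:
zero (s+10): 10 + j48 → |·| = √(10²+48²) = √2404 ≈ 49.031, ∠ = arctan(48/10) ≈ 78.23°
pole (s+1): 1 + j48 → |·| = √(1²+48²) = √2305 ≈ 48.01, ∠ = arctan(48/1) ≈ 88.81°
|L| = 2 · 49.031 / 48.01 ≈ 2.0425
Gain = 20 log₁₀(2.0425) ≈ 6.20 dB

6.2 dB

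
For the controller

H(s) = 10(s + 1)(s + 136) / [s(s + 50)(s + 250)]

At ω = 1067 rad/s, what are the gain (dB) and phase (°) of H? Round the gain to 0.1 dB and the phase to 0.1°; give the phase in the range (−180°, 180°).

-40.7 dB, -81.4°

At s = jω = j1067:
zero (s+1): 1 + j1067 → |·| = √(1²+1067²) = √1138490 ≈ 1067, ∠ = arctan(1067/1) ≈ 89.95°
zero (s+136): 136 + j1067 → |·| = √(136²+1067²) = √1156985 ≈ 1075.6, ∠ = arctan(1067/136) ≈ 82.74°
pole (s+50): 50 + j1067 → |·| = √(50²+1067²) = √1140989 ≈ 1068.2, ∠ = arctan(1067/50) ≈ 87.32°
pole (s+250): 250 + j1067 → |·| = √(250²+1067²) = √1200989 ≈ 1095.9, ∠ = arctan(1067/250) ≈ 76.81°
pole at origin: |s| = 1067, ∠ = 90.00° (in denominator)
|H| = 10 · 1.1477e+06 / 1.2491e+09 ≈ 0.0091882
Gain = 20 log₁₀(0.0091882) ≈ -40.74 dB
∠H = 172.69° − 254.13° = -81.44°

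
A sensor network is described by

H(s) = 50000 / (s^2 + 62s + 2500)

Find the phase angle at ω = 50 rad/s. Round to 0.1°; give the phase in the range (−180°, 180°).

-90.0°

At s = jω = j50:
quadratic: (j50)² + 62·j50 + 2500 = 0 + j3100 → |·| ≈ 3100, ∠ ≈ 90.00°
∠H = 0.00° − 90.00° = -90.00°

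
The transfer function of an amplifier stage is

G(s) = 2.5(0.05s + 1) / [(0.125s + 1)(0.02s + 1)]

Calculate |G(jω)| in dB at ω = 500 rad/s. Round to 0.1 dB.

At ω = 500 rad/s:
zero (1 + j500·0.05) = 1 + j25 → |·| ≈ 25.02, ∠ ≈ 87.71°
pole (1 + j500·0.125) = 1 + j62.5 → |·| ≈ 62.508, ∠ ≈ 89.08°
pole (1 + j500·0.02) = 1 + j10 → |·| ≈ 10.05, ∠ ≈ 84.29°
|G| = 2.5 · 25.02 / (62.508 · 10.05) ≈ 0.099569
Gain = 20 log₁₀(0.099569) ≈ -20.04 dB

-20.0 dB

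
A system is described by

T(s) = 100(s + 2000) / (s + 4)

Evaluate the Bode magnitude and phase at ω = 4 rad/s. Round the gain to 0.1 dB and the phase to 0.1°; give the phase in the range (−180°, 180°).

91.0 dB, -44.9°

At s = jω = j4:
zero (s+2000): 2000 + j4 → |·| = √(2000²+4²) = √4000016 ≈ 2000, ∠ = arctan(4/2000) ≈ 0.11°
pole (s+4): 4 + j4 → |·| = √(4²+4²) = √32 ≈ 5.6569, ∠ = arctan(4/4) ≈ 45.00°
|T| = 100 · 2000 / 5.6569 ≈ 35355
Gain = 20 log₁₀(35355) ≈ 90.97 dB
∠T = 0.11° − 45.00° = -44.89°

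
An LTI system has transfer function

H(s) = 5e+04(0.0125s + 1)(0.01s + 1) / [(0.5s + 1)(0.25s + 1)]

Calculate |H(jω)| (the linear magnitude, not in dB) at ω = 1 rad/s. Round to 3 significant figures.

4.34e+04

At ω = 1 rad/s:
zero (1 + j1·0.0125) = 1 + j0.0125 → |·| ≈ 1.0001, ∠ ≈ 0.72°
zero (1 + j1·0.01) = 1 + j0.01 → |·| ≈ 1, ∠ ≈ 0.57°
pole (1 + j1·0.5) = 1 + j0.5 → |·| ≈ 1.118, ∠ ≈ 26.57°
pole (1 + j1·0.25) = 1 + j0.25 → |·| ≈ 1.0308, ∠ ≈ 14.04°
|H| = 5e+04 · 1.0001 · 1 / (1.118 · 1.0308) ≈ 43391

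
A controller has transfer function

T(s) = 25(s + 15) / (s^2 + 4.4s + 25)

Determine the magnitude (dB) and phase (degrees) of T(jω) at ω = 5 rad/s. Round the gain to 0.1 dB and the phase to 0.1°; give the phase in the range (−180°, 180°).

25.1 dB, -71.6°

At s = jω = j5:
zero (s+15): 15 + j5 → |·| = √(15²+5²) = √250 ≈ 15.811, ∠ = arctan(5/15) ≈ 18.43°
quadratic: (j5)² + 4.4·j5 + 25 = 0 + j22 → |·| ≈ 22, ∠ ≈ 90.00°
|T| = 25 · 15.811 / 22 ≈ 17.967
Gain = 20 log₁₀(17.967) ≈ 25.09 dB
∠T = 18.43° − 90.00° = -71.57°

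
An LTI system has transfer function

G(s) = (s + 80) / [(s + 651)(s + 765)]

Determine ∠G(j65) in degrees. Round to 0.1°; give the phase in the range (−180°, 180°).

28.5°

At s = jω = j65:
zero (s+80): 80 + j65 → |·| = √(80²+65²) = √10625 ≈ 103.08, ∠ = arctan(65/80) ≈ 39.09°
pole (s+651): 651 + j65 → |·| = √(651²+65²) = √428026 ≈ 654.24, ∠ = arctan(65/651) ≈ 5.70°
pole (s+765): 765 + j65 → |·| = √(765²+65²) = √589450 ≈ 767.76, ∠ = arctan(65/765) ≈ 4.86°
∠G = 39.09° − 10.56° = 28.53°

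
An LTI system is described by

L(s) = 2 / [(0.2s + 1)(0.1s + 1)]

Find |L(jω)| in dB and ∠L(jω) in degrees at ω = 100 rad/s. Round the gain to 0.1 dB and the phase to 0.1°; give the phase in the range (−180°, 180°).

At ω = 100 rad/s:
pole (1 + j100·0.2) = 1 + j20 → |·| ≈ 20.025, ∠ ≈ 87.14°
pole (1 + j100·0.1) = 1 + j10 → |·| ≈ 10.05, ∠ ≈ 84.29°
|L| = 2 · 1 / (20.025 · 10.05) ≈ 0.0099378
Gain = 20 log₁₀(0.0099378) ≈ -40.05 dB
∠L = (0°) − (87.14° + 84.29°) = -171.43°

-40.1 dB, -171.4°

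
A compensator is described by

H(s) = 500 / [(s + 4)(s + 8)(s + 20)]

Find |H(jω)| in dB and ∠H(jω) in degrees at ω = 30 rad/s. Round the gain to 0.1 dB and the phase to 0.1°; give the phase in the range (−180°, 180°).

-36.6 dB, 146.2°

At s = jω = j30:
pole (s+4): 4 + j30 → |·| = √(4²+30²) = √916 ≈ 30.265, ∠ = arctan(30/4) ≈ 82.41°
pole (s+8): 8 + j30 → |·| = √(8²+30²) = √964 ≈ 31.048, ∠ = arctan(30/8) ≈ 75.07°
pole (s+20): 20 + j30 → |·| = √(20²+30²) = √1300 ≈ 36.056, ∠ = arctan(30/20) ≈ 56.31°
|H| = 500 / 33881 ≈ 0.014758
Gain = 20 log₁₀(0.014758) ≈ -36.62 dB
∠H = 0.00° − 213.79° = -213.79° ≡ 146.21° (principal value)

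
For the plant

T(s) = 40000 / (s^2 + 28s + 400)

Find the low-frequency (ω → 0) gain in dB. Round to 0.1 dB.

T(0) = 40000 / 400 = 100
20 log₁₀(100) ≈ 40.00 dB

40.0 dB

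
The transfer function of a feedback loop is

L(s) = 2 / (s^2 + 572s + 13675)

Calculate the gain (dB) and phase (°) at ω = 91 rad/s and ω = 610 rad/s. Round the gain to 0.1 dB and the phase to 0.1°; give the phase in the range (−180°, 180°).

Substitute s = j91:
Numerator: 2 = 2 + j0
Denominator: (j91)^2 + 572(j91) + 13675 = 5394 + j52052
|N| = √(2² + 0²) ≈ 2, ∠N ≈ 0.00°
|D| = √(5394² + 52052²) ≈ 52331, ∠D ≈ 84.08°
|L| = 2 / 52331 ≈ 3.8218e-05
Gain = 20 log₁₀(3.8218e-05) ≈ -88.35 dB
∠L = 0.00° − 84.08° = -84.08°

Substitute s = j610:
Numerator: 2 = 2 + j0
Denominator: (j610)^2 + 572(j610) + 13675 = -358425 + j348920
|N| = √(2² + 0²) ≈ 2, ∠N ≈ 0.00°
|D| = √(358425² + 348920²) ≈ 5.0021e+05, ∠D ≈ 135.77°
|L| = 2 / 5.0021e+05 ≈ 3.9983e-06
Gain = 20 log₁₀(3.9983e-06) ≈ -107.96 dB
∠L = 0.00° − 135.77° = -135.77°

ω = 91: -88.4 dB, -84.1°; ω = 610: -108.0 dB, -135.8°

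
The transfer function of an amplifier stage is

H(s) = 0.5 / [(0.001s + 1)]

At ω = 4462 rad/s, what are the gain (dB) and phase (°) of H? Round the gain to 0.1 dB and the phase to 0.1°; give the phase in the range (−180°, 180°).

-19.2 dB, -77.4°

At ω = 4462 rad/s:
pole (1 + j4462·0.001) = 1 + j4.462 → |·| ≈ 4.5727, ∠ ≈ 77.37°
|H| = 0.5 · 1 / (4.5727) ≈ 0.10934
Gain = 20 log₁₀(0.10934) ≈ -19.22 dB
∠H = (0°) − (77.37°) = -77.37°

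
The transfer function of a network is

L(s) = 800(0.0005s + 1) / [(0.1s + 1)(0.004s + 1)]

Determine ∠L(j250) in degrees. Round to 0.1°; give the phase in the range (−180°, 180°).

At ω = 250 rad/s:
zero (1 + j250·0.0005) = 1 + j0.125 → |·| ≈ 1.0078, ∠ ≈ 7.13°
pole (1 + j250·0.1) = 1 + j25 → |·| ≈ 25.02, ∠ ≈ 87.71°
pole (1 + j250·0.004) = 1 + j1 → |·| ≈ 1.4142, ∠ ≈ 45.00°
∠L = (7.13°) − (87.71° + 45.00°) = -125.58°

-125.6°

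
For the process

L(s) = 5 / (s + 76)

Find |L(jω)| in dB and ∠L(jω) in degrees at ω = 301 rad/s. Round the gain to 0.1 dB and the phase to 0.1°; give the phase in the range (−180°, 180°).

-35.9 dB, -75.8°

At s = jω = j301:
pole (s+76): 76 + j301 → |·| = √(76²+301²) = √96377 ≈ 310.45, ∠ = arctan(301/76) ≈ 75.83°
|L| = 5 / 310.45 ≈ 0.016106
Gain = 20 log₁₀(0.016106) ≈ -35.86 dB
∠L = 0.00° − 75.83° = -75.83°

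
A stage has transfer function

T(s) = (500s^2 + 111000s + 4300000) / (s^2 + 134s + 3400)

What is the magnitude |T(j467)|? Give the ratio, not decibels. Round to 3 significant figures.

523

Substitute s = j467:
Numerator: 500(j467)^2 + 111000(j467) + 4300000 = -104744500 + j51837000
Denominator: (j467)^2 + 134(j467) + 3400 = -214689 + j62578
|N| = √(104744500² + 51837000²) ≈ 1.1687e+08, ∠N ≈ 153.67°
|D| = √(214689² + 62578²) ≈ 2.2362e+05, ∠D ≈ 163.75°
|T| = 1.1687e+08 / 2.2362e+05 ≈ 522.63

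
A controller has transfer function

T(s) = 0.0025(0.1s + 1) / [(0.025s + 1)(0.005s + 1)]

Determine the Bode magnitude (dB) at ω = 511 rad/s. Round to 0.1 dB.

At ω = 511 rad/s:
zero (1 + j511·0.1) = 1 + j51.1 → |·| ≈ 51.11, ∠ ≈ 88.88°
pole (1 + j511·0.025) = 1 + j12.775 → |·| ≈ 12.814, ∠ ≈ 85.52°
pole (1 + j511·0.005) = 1 + j2.555 → |·| ≈ 2.7437, ∠ ≈ 68.63°
|T| = 0.0025 · 51.11 / (12.814 · 2.7437) ≈ 0.0036343
Gain = 20 log₁₀(0.0036343) ≈ -48.79 dB

-48.8 dB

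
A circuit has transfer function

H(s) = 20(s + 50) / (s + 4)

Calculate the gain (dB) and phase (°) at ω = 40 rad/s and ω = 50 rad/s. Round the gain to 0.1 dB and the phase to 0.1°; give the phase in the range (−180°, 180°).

At s = jω = j40:
zero (s+50): 50 + j40 → |·| = √(50²+40²) = √4100 ≈ 64.031, ∠ = arctan(40/50) ≈ 38.66°
pole (s+4): 4 + j40 → |·| = √(4²+40²) = √1616 ≈ 40.2, ∠ = arctan(40/4) ≈ 84.29°
|H| = 20 · 64.031 / 40.2 ≈ 31.856
Gain = 20 log₁₀(31.856) ≈ 30.06 dB
∠H = 38.66° − 84.29° = -45.63°

At s = jω = j50:
zero (s+50): 50 + j50 → |·| = √(50²+50²) = √5000 ≈ 70.711, ∠ = arctan(50/50) ≈ 45.00°
pole (s+4): 4 + j50 → |·| = √(4²+50²) = √2516 ≈ 50.16, ∠ = arctan(50/4) ≈ 85.43°
|H| = 20 · 70.711 / 50.16 ≈ 28.194
Gain = 20 log₁₀(28.194) ≈ 29.00 dB
∠H = 45.00° − 85.43° = -40.43°

ω = 40: 30.1 dB, -45.6°; ω = 50: 29.0 dB, -40.4°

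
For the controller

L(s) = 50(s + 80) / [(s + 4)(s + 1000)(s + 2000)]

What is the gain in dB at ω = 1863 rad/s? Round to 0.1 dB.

At s = jω = j1863:
zero (s+80): 80 + j1863 → |·| = √(80²+1863²) = √3477169 ≈ 1864.7, ∠ = arctan(1863/80) ≈ 87.54°
pole (s+4): 4 + j1863 → |·| = √(4²+1863²) = √3470785 ≈ 1863, ∠ = arctan(1863/4) ≈ 89.88°
pole (s+1000): 1000 + j1863 → |·| = √(1000²+1863²) = √4470769 ≈ 2114.4, ∠ = arctan(1863/1000) ≈ 61.77°
pole (s+2000): 2000 + j1863 → |·| = √(2000²+1863²) = √7470769 ≈ 2733.3, ∠ = arctan(1863/2000) ≈ 42.97°
|L| = 50 · 1864.7 / 1.0767e+10 ≈ 8.6593e-06
Gain = 20 log₁₀(8.6593e-06) ≈ -101.25 dB

-101.3 dB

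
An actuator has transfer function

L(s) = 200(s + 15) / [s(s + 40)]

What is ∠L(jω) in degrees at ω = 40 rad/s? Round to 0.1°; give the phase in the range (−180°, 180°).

At s = jω = j40:
zero (s+15): 15 + j40 → |·| = √(15²+40²) = √1825 ≈ 42.72, ∠ = arctan(40/15) ≈ 69.44°
pole (s+40): 40 + j40 → |·| = √(40²+40²) = √3200 ≈ 56.569, ∠ = arctan(40/40) ≈ 45.00°
pole at origin: |s| = 40, ∠ = 90.00° (in denominator)
∠L = 69.44° − 135.00° = -65.56°

-65.6°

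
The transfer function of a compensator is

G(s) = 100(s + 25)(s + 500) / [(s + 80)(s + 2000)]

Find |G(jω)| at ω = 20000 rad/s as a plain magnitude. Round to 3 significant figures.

99.5

At s = jω = j20000:
zero (s+25): 25 + j20000 → |·| = √(25²+20000²) = √400000625 ≈ 20000, ∠ = arctan(20000/25) ≈ 89.93°
zero (s+500): 500 + j20000 → |·| = √(500²+20000²) = √400250000 ≈ 20006, ∠ = arctan(20000/500) ≈ 88.57°
pole (s+80): 80 + j20000 → |·| = √(80²+20000²) = √400006400 ≈ 20000, ∠ = arctan(20000/80) ≈ 89.77°
pole (s+2000): 2000 + j20000 → |·| = √(2000²+20000²) = √404000000 ≈ 20100, ∠ = arctan(20000/2000) ≈ 84.29°
|G| = 100 · 4.0012e+08 / 4.02e+08 ≈ 99.532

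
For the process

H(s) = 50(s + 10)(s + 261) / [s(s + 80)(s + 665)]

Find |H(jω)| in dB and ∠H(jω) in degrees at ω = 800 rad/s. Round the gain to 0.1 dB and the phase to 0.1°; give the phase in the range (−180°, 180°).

At s = jω = j800:
zero (s+10): 10 + j800 → |·| = √(10²+800²) = √640100 ≈ 800.06, ∠ = arctan(800/10) ≈ 89.28°
zero (s+261): 261 + j800 → |·| = √(261²+800²) = √708121 ≈ 841.5, ∠ = arctan(800/261) ≈ 71.93°
pole (s+80): 80 + j800 → |·| = √(80²+800²) = √646400 ≈ 803.99, ∠ = arctan(800/80) ≈ 84.29°
pole (s+665): 665 + j800 → |·| = √(665²+800²) = √1082225 ≈ 1040.3, ∠ = arctan(800/665) ≈ 50.26°
pole at origin: |s| = 800, ∠ = 90.00° (in denominator)
|H| = 50 · 6.7325e+05 / 6.6911e+08 ≈ 0.050309
Gain = 20 log₁₀(0.050309) ≈ -25.97 dB
∠H = 161.21° − 224.55° = -63.34°

-26.0 dB, -63.3°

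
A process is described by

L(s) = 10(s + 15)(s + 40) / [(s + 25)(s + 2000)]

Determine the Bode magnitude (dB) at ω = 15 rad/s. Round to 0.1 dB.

-16.2 dB

At s = jω = j15:
zero (s+15): 15 + j15 → |·| = √(15²+15²) = √450 ≈ 21.213, ∠ = arctan(15/15) ≈ 45.00°
zero (s+40): 40 + j15 → |·| = √(40²+15²) = √1825 ≈ 42.72, ∠ = arctan(15/40) ≈ 20.56°
pole (s+25): 25 + j15 → |·| = √(25²+15²) = √850 ≈ 29.155, ∠ = arctan(15/25) ≈ 30.96°
pole (s+2000): 2000 + j15 → |·| = √(2000²+15²) = √4000225 ≈ 2000.1, ∠ = arctan(15/2000) ≈ 0.43°
|L| = 10 · 906.22 / 58313 ≈ 0.15541
Gain = 20 log₁₀(0.15541) ≈ -16.17 dB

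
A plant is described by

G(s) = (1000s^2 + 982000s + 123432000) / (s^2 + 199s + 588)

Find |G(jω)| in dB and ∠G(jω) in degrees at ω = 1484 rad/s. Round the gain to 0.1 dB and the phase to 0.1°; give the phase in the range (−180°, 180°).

Substitute s = j1484:
Numerator: 1000(j1484)^2 + 982000(j1484) + 123432000 = -2078824000 + j1457288000
Denominator: (j1484)^2 + 199(j1484) + 588 = -2201668 + j295316
|N| = √(2078824000² + 1457288000²) ≈ 2.5387e+09, ∠N ≈ 144.97°
|D| = √(2201668² + 295316²) ≈ 2.2214e+06, ∠D ≈ 172.36°
|G| = 2.5387e+09 / 2.2214e+06 ≈ 1142.8
Gain = 20 log₁₀(1142.8) ≈ 61.16 dB
∠G = 144.97° − 172.36° = -27.39°

61.2 dB, -27.4°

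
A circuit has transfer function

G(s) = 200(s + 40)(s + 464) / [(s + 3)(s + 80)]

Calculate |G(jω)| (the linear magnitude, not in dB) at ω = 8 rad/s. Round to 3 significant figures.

At s = jω = j8:
zero (s+40): 40 + j8 → |·| = √(40²+8²) = √1664 ≈ 40.792, ∠ = arctan(8/40) ≈ 11.31°
zero (s+464): 464 + j8 → |·| = √(464²+8²) = √215360 ≈ 464.07, ∠ = arctan(8/464) ≈ 0.99°
pole (s+3): 3 + j8 → |·| = √(3²+8²) = √73 ≈ 8.544, ∠ = arctan(8/3) ≈ 69.44°
pole (s+80): 80 + j8 → |·| = √(80²+8²) = √6464 ≈ 80.399, ∠ = arctan(8/80) ≈ 5.71°
|G| = 200 · 18930 / 686.93 ≈ 5511.5

5.51e+03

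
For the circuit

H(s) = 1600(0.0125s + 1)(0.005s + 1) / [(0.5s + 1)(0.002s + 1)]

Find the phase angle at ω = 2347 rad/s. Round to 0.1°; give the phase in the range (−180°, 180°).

5.3°

At ω = 2347 rad/s:
zero (1 + j2347·0.0125) = 1 + j29.3375 → |·| ≈ 29.355, ∠ ≈ 88.05°
zero (1 + j2347·0.005) = 1 + j11.735 → |·| ≈ 11.778, ∠ ≈ 85.13°
pole (1 + j2347·0.5) = 1 + j1173.5 → |·| ≈ 1173.5, ∠ ≈ 89.95°
pole (1 + j2347·0.002) = 1 + j4.694 → |·| ≈ 4.7993, ∠ ≈ 77.97°
∠H = (88.05° + 85.13°) − (89.95° + 77.97°) = 5.26°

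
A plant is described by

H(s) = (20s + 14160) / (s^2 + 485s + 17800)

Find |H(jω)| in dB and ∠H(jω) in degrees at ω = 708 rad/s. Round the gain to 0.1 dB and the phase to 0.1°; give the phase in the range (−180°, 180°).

Substitute s = j708:
Numerator: 20(j708) + 14160 = 14160 + j14160
Denominator: (j708)^2 + 485(j708) + 17800 = -483464 + j343380
|N| = √(14160² + 14160²) ≈ 20025, ∠N ≈ 45.00°
|D| = √(483464² + 343380²) ≈ 5.93e+05, ∠D ≈ 144.62°
|H| = 20025 / 5.93e+05 ≈ 0.033769
Gain = 20 log₁₀(0.033769) ≈ -29.43 dB
∠H = 45.00° − 144.62° = -99.62°

-29.4 dB, -99.6°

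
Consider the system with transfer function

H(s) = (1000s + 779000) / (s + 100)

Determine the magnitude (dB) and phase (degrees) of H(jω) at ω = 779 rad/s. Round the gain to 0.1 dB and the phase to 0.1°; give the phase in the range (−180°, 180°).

62.9 dB, -37.7°

Substitute s = j779:
Numerator: 1000(j779) + 779000 = 779000 + j779000
Denominator: (j779) + 100 = 100 + j779
|N| = √(779000² + 779000²) ≈ 1.1017e+06, ∠N ≈ 45.00°
|D| = √(100² + 779²) ≈ 785.39, ∠D ≈ 82.68°
|H| = 1.1017e+06 / 785.39 ≈ 1402.7
Gain = 20 log₁₀(1402.7) ≈ 62.94 dB
∠H = 45.00° − 82.68° = -37.68°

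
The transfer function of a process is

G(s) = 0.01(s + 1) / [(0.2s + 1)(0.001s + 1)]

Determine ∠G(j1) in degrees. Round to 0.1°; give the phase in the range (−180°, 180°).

33.6°

At ω = 1 rad/s:
zero (1 + j1·1) = 1 + j1 → |·| ≈ 1.4142, ∠ ≈ 45.00°
pole (1 + j1·0.2) = 1 + j0.2 → |·| ≈ 1.0198, ∠ ≈ 11.31°
pole (1 + j1·0.001) = 1 + j0.001 → |·| ≈ 1, ∠ ≈ 0.06°
∠G = (45.00°) − (11.31° + 0.06°) = 33.63°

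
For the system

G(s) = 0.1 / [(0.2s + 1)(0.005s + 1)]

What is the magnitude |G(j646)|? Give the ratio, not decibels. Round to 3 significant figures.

0.000229

At ω = 646 rad/s:
pole (1 + j646·0.2) = 1 + j129.2 → |·| ≈ 129.2, ∠ ≈ 89.56°
pole (1 + j646·0.005) = 1 + j3.23 → |·| ≈ 3.3813, ∠ ≈ 72.80°
|G| = 0.1 · 1 / (129.2 · 3.3813) ≈ 0.0002289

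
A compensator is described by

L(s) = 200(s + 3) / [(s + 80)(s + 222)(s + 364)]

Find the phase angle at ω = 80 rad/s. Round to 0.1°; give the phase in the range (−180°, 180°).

10.6°

At s = jω = j80:
zero (s+3): 3 + j80 → |·| = √(3²+80²) = √6409 ≈ 80.056, ∠ = arctan(80/3) ≈ 87.85°
pole (s+80): 80 + j80 → |·| = √(80²+80²) = √12800 ≈ 113.14, ∠ = arctan(80/80) ≈ 45.00°
pole (s+222): 222 + j80 → |·| = √(222²+80²) = √55684 ≈ 235.97, ∠ = arctan(80/222) ≈ 19.82°
pole (s+364): 364 + j80 → |·| = √(364²+80²) = √138896 ≈ 372.69, ∠ = arctan(80/364) ≈ 12.40°
∠L = 87.85° − 77.22° = 10.63°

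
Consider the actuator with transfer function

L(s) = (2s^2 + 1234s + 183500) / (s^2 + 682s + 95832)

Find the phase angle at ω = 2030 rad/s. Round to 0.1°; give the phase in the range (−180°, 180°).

1.7°

Substitute s = j2030:
Numerator: 2(j2030)^2 + 1234(j2030) + 183500 = -8058300 + j2505020
Denominator: (j2030)^2 + 682(j2030) + 95832 = -4025068 + j1384460
|N| = √(8058300² + 2505020²) ≈ 8.4387e+06, ∠N ≈ 162.73°
|D| = √(4025068² + 1384460²) ≈ 4.2565e+06, ∠D ≈ 161.02°
∠L = 162.73° − 161.02° = 1.71°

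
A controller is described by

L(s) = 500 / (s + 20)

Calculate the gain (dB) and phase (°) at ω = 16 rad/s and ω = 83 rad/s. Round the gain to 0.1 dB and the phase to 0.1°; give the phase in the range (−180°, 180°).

ω = 16: 25.8 dB, -38.7°; ω = 83: 15.4 dB, -76.5°

At s = jω = j16:
pole (s+20): 20 + j16 → |·| = √(20²+16²) = √656 ≈ 25.612, ∠ = arctan(16/20) ≈ 38.66°
|L| = 500 / 25.612 ≈ 19.522
Gain = 20 log₁₀(19.522) ≈ 25.81 dB
∠L = 0.00° − 38.66° = -38.66°

At s = jω = j83:
pole (s+20): 20 + j83 → |·| = √(20²+83²) = √7289 ≈ 85.376, ∠ = arctan(83/20) ≈ 76.45°
|L| = 500 / 85.376 ≈ 5.8564
Gain = 20 log₁₀(5.8564) ≈ 15.35 dB
∠L = 0.00° − 76.45° = -76.45°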